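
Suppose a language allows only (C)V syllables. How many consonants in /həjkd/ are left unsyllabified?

Under (C)V, the unsyllabifiable consonants are /j/, /k/, /d/ (no codas are permitted; onsets are limited to one consonant).

3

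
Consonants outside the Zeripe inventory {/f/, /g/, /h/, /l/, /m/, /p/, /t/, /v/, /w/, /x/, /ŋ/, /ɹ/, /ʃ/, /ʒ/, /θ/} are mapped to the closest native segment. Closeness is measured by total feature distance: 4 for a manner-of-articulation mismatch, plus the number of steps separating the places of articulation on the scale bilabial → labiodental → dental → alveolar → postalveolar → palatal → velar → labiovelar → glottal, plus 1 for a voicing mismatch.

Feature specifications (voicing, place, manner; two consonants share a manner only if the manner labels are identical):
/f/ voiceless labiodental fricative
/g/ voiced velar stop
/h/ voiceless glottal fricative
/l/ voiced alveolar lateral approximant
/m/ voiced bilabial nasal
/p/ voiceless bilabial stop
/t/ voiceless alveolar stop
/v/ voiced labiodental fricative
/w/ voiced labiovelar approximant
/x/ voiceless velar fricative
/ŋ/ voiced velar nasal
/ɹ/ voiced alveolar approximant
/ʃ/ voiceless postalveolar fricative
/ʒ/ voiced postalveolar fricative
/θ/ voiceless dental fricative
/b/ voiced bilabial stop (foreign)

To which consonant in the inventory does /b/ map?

/p/ is closest: same manner (stop), place distance 0 (bilabial→bilabial), voicing differs (+1); total 1. Next closest is /m/ at distance 4.

p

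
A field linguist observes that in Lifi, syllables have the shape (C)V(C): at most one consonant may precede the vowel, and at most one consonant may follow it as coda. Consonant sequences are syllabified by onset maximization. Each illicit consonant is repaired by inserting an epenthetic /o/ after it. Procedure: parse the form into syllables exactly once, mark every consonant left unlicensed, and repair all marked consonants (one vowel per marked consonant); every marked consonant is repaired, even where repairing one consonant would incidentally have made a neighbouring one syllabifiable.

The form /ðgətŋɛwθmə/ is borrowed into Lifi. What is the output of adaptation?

ðogətŋɛwθomə

Syllabifying with onset maximization leaves /ð/, /θ/ stranded (at most one coda consonant is licensed; onsets are limited to one consonant).
Epenthesis after each stranded consonant: /ð/ → /ðo/, /θ/ → /θo/.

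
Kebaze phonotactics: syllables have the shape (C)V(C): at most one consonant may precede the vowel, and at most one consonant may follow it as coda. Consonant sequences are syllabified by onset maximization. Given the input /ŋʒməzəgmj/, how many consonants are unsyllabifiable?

4

Syllabifying with onset maximization leaves /ŋ/, /ʒ/, /m/, /j/ stranded (at most one coda consonant is licensed; onsets are limited to one consonant).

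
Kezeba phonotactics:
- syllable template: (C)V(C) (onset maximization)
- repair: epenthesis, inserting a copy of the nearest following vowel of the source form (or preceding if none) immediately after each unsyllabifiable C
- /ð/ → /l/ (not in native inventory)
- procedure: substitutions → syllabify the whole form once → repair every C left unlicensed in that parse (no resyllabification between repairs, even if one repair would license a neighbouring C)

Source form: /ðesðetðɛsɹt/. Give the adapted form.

lesletlɛsɹɛtɛ

Substitution: /ð/ → /l/, giving /lesletlɛsɹt/.
Syllabifying with onset maximization leaves /ɹ/, /t/ stranded (at most one coda consonant is licensed; onsets are limited to one consonant).
Epenthesis after each stranded consonant: /ɹ/ → /ɹɛ/, /t/ → /tɛ/.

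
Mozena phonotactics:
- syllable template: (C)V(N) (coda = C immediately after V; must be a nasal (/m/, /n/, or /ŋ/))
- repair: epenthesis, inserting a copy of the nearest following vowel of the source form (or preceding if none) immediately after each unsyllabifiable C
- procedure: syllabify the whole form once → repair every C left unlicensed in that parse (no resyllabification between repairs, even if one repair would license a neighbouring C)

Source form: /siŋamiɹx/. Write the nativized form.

siŋamiɹixi

Under (C)V(N), the unsyllabifiable consonants are /ɹ/, /x/ (only a nasal (/m/, /n/, or /ŋ/) is licensed in coda position; onsets are limited to one consonant).
Epenthesis after each stranded consonant: /ɹ/ → /ɹi/, /x/ → /xi/.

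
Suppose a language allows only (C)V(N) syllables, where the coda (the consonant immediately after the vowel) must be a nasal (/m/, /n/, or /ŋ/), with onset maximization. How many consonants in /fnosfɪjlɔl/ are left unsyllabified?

4

The consonants /f/, /s/, /j/, /l/ cannot be parsed into a legal (C)V(N) syllable (only a nasal (/m/, /n/, or /ŋ/) is licensed in coda position; onsets are limited to one consonant).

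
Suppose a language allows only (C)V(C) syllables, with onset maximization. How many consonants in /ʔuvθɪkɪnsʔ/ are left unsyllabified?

Under (C)V(C), the unsyllabifiable consonants are /s/, /ʔ/ (at most one coda consonant is licensed; onsets are limited to one consonant).

2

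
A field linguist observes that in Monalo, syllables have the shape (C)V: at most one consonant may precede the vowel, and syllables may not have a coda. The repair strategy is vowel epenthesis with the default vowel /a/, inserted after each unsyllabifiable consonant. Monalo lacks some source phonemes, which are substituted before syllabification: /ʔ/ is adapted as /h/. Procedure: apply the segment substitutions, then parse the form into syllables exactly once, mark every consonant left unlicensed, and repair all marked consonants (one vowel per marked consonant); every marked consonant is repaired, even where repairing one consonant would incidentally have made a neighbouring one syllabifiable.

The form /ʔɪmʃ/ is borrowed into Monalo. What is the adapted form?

Substitution: /ʔ/ → /h/, giving /hɪmʃ/.
Syllabifying with onset maximization leaves /m/, /ʃ/ stranded (no codas are permitted; onsets are limited to one consonant).
Each unlicensed consonant becomes the onset of a new syllable: /m/ → /ma/, /ʃ/ → /ʃa/.

hɪmaʃa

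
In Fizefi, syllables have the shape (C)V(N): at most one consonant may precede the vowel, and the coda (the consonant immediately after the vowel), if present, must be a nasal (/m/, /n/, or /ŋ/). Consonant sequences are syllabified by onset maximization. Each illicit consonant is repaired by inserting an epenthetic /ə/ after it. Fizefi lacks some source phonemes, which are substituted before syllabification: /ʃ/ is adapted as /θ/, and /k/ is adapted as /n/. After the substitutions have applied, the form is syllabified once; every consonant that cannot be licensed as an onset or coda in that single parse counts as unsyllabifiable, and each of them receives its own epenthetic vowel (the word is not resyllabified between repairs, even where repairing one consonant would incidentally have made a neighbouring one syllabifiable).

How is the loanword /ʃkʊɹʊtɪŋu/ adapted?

Substitution: /ʃ/ → /θ/, /k/ → /n/, giving /θnʊɹʊtɪŋu/.
Syllabifying with onset maximization leaves /θ/ stranded (only a nasal (/m/, /n/, or /ŋ/) is licensed in coda position; onsets are limited to one consonant).
Inserting the epenthetic vowel yields /θ/ → /θə/.

θənʊɹʊtɪŋu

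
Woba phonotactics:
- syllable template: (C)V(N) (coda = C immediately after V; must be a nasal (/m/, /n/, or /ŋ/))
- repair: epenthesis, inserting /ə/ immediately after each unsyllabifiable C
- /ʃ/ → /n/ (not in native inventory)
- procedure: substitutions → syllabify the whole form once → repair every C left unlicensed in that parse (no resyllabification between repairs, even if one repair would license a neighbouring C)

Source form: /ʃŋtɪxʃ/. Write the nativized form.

Substitution: /ʃ/ → /n/, giving /nŋtɪxn/.
The consonants /n/, /ŋ/, /x/, /n/ cannot be parsed into a legal (C)V(N) syllable (only a nasal (/m/, /n/, or /ŋ/) is licensed in coda position; onsets are limited to one consonant).
Epenthesis after each stranded consonant: /n/ → /nə/, /ŋ/ → /ŋə/, /x/ → /xə/, /n/ → /nə/.

nəŋətɪxənə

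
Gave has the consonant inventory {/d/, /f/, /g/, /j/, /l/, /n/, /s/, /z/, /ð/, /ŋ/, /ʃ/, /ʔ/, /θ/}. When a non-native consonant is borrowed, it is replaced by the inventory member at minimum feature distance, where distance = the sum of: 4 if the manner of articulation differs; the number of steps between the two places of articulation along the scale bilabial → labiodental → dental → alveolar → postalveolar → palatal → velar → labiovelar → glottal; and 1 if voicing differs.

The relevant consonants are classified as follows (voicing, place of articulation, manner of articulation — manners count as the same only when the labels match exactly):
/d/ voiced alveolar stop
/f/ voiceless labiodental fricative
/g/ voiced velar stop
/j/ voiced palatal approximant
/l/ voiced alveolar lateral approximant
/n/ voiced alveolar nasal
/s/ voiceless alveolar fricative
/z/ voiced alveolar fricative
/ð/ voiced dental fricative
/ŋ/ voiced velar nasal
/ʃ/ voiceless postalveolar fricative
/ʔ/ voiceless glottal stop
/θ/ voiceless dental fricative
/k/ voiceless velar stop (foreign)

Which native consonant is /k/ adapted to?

g

/g/ is closest: same manner (stop), place distance 0 (velar→velar), voicing differs (+1); total 1. Next closest is /ʔ/ at distance 2.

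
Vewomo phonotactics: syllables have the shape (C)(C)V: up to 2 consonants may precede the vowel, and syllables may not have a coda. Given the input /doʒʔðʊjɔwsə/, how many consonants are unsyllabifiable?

The consonants /ʒ/ cannot be parsed into a legal (C)(C)V syllable (no codas are permitted; onsets may contain at most 2 consonants).

1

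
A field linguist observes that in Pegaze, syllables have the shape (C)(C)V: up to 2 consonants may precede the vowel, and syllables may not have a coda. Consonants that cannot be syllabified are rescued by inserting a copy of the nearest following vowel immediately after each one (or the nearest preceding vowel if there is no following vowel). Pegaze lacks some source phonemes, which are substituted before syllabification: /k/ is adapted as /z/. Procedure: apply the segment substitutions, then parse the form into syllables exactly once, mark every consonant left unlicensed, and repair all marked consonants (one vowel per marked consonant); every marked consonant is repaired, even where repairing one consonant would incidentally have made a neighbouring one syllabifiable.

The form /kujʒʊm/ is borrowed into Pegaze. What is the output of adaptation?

Substitution: /k/ → /z/, giving /zujʒʊm/.
The consonants /m/ cannot be parsed into a legal (C)(C)V syllable (no codas are permitted; onsets may contain at most 2 consonants).
Inserting the epenthetic vowel yields /m/ → /mʊ/.

zujʒʊmʊ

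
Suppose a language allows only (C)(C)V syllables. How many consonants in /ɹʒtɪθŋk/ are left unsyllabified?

4

The consonants /ɹ/, /θ/, /ŋ/, /k/ cannot be parsed into a legal (C)(C)V syllable (no codas are permitted; onsets may contain at most 2 consonants).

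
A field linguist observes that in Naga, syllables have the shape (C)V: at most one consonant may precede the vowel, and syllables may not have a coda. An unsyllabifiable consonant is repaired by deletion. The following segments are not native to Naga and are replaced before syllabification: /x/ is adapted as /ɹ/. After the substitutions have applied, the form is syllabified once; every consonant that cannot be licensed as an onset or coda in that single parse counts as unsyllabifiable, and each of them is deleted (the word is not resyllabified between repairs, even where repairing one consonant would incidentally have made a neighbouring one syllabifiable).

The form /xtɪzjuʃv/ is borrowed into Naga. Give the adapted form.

tɪju

Substitution: /x/ → /ɹ/, giving /ɹtɪzjuʃv/.
The consonants /ɹ/, /z/, /ʃ/, /v/ cannot be parsed into a legal (C)V syllable (no codas are permitted; onsets are limited to one consonant).
Deletion applies to /ɹ/, /z/, /ʃ/, /v/.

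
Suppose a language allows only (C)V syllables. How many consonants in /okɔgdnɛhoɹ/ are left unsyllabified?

Under (C)V, the unsyllabifiable consonants are /g/, /d/, /ɹ/ (no codas are permitted; onsets are limited to one consonant).

3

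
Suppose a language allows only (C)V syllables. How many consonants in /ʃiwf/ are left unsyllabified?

2

Under (C)V, the unsyllabifiable consonants are /w/, /f/ (no codas are permitted; onsets are limited to one consonant).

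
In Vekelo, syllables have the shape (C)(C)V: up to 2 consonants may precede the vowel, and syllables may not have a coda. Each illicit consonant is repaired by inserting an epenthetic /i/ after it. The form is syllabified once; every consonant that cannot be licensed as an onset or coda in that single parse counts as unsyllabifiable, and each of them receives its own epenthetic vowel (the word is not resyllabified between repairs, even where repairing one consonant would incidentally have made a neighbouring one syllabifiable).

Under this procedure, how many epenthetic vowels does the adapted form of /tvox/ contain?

1

The unsyllabifiable consonants are /x/; each receives one epenthetic vowel.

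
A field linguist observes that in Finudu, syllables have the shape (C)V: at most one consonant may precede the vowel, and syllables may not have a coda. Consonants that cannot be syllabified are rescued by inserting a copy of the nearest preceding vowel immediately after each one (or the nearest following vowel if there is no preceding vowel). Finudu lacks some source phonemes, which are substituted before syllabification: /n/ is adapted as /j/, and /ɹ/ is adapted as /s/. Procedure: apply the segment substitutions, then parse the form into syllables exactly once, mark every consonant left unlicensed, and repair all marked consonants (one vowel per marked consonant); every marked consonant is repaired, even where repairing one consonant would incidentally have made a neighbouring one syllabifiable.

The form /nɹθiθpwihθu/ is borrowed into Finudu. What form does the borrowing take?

jisiθiθipiwihiθu

Substitution: /n/ → /j/, /ɹ/ → /s/, giving /jsθiθpwihθu/.
The consonants /j/, /s/, /θ/, /p/, /h/ cannot be parsed into a legal (C)V syllable (no codas are permitted; onsets are limited to one consonant).
Each unlicensed consonant becomes the onset of a new syllable: /j/ → /ji/, /s/ → /si/, /θ/ → /θi/, /p/ → /pi/, /h/ → /hi/.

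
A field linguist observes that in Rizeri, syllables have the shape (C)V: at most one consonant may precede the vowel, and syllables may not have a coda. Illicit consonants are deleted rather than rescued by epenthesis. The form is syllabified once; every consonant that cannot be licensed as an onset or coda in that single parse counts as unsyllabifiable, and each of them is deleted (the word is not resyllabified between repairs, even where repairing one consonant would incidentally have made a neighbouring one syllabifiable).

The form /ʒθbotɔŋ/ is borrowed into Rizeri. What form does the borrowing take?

botɔ

Under (C)V, the unsyllabifiable consonants are /ʒ/, /θ/, /ŋ/ (no codas are permitted; onsets are limited to one consonant).
Deletion applies to /ʒ/, /θ/, /ŋ/.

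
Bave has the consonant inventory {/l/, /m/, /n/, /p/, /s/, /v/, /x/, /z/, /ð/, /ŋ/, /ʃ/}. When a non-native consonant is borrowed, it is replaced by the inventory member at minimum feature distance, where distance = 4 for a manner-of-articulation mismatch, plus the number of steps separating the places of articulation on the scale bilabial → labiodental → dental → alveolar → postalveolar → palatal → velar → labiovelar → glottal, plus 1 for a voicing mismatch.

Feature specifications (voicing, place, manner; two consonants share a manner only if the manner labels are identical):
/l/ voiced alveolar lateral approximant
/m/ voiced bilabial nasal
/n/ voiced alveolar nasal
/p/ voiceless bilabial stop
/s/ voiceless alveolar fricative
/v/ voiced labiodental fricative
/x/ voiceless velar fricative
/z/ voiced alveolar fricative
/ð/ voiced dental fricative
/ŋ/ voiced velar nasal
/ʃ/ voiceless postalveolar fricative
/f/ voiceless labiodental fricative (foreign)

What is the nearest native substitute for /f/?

v

/v/ is closest: same manner (fricative), place distance 0 (labiodental→labiodental), voicing differs (+1); total 1. Next closest is /s/ at distance 2.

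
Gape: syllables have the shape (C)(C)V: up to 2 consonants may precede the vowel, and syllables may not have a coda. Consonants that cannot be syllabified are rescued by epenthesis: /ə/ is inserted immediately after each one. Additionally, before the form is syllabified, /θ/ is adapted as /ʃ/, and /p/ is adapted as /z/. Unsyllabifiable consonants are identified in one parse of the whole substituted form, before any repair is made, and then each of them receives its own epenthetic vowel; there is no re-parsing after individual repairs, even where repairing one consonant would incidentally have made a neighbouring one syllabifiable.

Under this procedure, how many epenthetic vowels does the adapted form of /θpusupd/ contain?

After substitution the input is /ʃzusuzd/.
The unsyllabifiable consonants are /z/, /d/; each receives one epenthetic vowel.

2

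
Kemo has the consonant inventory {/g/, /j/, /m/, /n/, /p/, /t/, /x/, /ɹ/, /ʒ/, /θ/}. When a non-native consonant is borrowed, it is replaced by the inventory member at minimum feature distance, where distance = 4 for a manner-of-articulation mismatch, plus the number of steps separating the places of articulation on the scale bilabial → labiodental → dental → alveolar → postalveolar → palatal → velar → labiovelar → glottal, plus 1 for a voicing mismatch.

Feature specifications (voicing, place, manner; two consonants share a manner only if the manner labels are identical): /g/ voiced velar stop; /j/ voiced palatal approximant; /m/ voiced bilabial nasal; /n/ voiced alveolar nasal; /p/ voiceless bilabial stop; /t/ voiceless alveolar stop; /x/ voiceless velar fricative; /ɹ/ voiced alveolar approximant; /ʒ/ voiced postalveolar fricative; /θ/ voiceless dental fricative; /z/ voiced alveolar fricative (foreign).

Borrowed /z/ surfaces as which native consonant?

/ʒ/ is closest: same manner (fricative), place distance 1 (alveolar→postalveolar), same voicing; total 1. Next closest is /θ/ at distance 2.

ʒ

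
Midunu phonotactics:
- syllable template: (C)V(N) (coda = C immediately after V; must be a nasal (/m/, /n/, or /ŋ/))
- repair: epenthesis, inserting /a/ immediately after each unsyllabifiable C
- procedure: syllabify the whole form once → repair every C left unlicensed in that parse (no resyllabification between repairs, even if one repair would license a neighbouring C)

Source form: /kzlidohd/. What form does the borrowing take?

The consonants /k/, /z/, /h/, /d/ cannot be parsed into a legal (C)V(N) syllable (only a nasal (/m/, /n/, or /ŋ/) is licensed in coda position; onsets are limited to one consonant).
Each unlicensed consonant becomes the onset of a new syllable: /k/ → /ka/, /z/ → /za/, /h/ → /ha/, /d/ → /da/.

kazalidohada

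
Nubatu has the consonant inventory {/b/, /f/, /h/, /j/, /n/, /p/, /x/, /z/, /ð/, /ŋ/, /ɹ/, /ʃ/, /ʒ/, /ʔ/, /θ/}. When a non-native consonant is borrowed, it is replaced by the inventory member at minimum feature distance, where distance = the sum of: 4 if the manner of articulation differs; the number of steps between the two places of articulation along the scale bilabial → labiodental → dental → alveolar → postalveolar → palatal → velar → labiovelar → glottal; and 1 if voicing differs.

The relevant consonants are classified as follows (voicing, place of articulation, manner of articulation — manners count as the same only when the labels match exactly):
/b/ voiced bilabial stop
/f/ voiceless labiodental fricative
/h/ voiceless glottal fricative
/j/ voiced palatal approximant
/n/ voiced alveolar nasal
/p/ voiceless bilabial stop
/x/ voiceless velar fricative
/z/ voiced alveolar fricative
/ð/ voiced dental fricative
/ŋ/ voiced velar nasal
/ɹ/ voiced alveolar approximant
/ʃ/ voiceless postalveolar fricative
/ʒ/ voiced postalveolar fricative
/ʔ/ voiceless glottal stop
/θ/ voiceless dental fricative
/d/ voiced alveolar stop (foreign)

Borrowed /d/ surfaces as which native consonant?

/b/ is closest: same manner (stop), place distance 3 (alveolar→bilabial), same voicing; total 3. Next closest is /n/ at distance 4.

b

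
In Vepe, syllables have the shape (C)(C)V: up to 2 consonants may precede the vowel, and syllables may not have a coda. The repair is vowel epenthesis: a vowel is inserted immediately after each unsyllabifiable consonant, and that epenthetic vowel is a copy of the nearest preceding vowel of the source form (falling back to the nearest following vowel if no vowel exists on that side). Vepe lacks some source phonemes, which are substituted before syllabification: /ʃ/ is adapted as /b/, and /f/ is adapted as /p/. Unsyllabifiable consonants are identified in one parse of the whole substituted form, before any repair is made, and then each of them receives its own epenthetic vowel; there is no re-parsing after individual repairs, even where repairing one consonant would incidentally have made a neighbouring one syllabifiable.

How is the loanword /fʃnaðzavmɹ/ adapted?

Substitution: /f/ → /p/, /ʃ/ → /b/, giving /pbnaðzavmɹ/.
The consonants /p/, /v/, /m/, /ɹ/ cannot be parsed into a legal (C)(C)V syllable (no codas are permitted; onsets may contain at most 2 consonants).
Inserting the epenthetic vowel yields /p/ → /pa/, /v/ → /va/, /m/ → /ma/, /ɹ/ → /ɹa/.

pabnaðzavamaɹa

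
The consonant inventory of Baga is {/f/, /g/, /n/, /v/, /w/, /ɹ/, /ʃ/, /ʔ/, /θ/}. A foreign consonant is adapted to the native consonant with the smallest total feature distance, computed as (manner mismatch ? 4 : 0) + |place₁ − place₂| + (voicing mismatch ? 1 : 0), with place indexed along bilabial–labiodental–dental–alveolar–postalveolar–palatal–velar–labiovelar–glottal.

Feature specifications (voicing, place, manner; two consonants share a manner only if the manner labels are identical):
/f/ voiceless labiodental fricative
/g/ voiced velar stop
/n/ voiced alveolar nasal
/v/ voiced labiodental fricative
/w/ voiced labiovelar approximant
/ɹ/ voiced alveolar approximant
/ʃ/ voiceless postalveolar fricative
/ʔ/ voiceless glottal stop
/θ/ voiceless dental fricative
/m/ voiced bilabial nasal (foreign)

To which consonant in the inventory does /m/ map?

/n/ is closest: same manner (nasal), place distance 3 (bilabial→alveolar), same voicing; total 3. Next closest is /v/ at distance 5.

n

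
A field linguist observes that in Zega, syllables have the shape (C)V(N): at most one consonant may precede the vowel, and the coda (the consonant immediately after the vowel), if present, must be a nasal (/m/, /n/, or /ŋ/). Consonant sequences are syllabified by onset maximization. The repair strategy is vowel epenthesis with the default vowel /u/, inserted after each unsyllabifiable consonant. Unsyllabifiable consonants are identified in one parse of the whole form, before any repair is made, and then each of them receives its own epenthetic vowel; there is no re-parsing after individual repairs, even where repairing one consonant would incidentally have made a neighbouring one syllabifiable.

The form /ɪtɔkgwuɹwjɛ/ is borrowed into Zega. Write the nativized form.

ɪtɔkuguwuɹuwujɛ

Under (C)V(N), the unsyllabifiable consonants are /k/, /g/, /ɹ/, /w/ (only a nasal (/m/, /n/, or /ŋ/) is licensed in coda position; onsets are limited to one consonant).
Inserting the epenthetic vowel yields /k/ → /ku/, /g/ → /gu/, /ɹ/ → /ɹu/, /w/ → /wu/.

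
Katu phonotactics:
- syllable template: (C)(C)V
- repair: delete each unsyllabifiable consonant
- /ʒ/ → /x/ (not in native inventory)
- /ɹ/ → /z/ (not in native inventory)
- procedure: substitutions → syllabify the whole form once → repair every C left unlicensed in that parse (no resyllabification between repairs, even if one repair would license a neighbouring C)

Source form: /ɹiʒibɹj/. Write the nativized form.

Substitution: /ɹ/ → /z/, /ʒ/ → /x/, giving /zixibzj/.
The consonants /b/, /z/, /j/ cannot be parsed into a legal (C)(C)V syllable (no codas are permitted; onsets may contain at most 2 consonants).
Deletion applies to /b/, /z/, /j/.

zixi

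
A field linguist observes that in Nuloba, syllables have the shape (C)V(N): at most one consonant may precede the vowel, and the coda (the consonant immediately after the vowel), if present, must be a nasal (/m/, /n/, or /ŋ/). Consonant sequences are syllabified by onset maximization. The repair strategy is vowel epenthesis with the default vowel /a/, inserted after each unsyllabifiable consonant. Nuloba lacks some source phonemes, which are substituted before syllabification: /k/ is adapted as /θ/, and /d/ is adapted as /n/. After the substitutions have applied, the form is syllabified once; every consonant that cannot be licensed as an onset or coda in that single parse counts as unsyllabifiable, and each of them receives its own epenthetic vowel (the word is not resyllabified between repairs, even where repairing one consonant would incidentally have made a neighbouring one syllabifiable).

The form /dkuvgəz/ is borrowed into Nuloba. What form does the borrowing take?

Substitution: /d/ → /n/, /k/ → /θ/, giving /nθuvgəz/.
Syllabifying with onset maximization leaves /n/, /v/, /z/ stranded (only a nasal (/m/, /n/, or /ŋ/) is licensed in coda position; onsets are limited to one consonant).
Epenthesis after each stranded consonant: /n/ → /na/, /v/ → /va/, /z/ → /za/.

naθuvagəza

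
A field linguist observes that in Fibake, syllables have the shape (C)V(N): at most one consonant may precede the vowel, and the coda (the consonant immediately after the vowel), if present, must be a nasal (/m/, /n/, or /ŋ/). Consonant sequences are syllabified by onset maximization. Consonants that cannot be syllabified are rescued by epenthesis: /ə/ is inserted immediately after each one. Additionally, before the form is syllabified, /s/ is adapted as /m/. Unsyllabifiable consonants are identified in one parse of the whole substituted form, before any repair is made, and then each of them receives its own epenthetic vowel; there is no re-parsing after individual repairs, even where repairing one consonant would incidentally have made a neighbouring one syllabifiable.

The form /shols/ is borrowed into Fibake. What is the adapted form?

məholəmə

Substitution: /s/ → /m/, giving /mholm/.
Under (C)V(N), the unsyllabifiable consonants are /m/, /l/, /m/ (only a nasal (/m/, /n/, or /ŋ/) is licensed in coda position; onsets are limited to one consonant).
Inserting the epenthetic vowel yields /m/ → /mə/, /l/ → /lə/, /m/ → /mə/.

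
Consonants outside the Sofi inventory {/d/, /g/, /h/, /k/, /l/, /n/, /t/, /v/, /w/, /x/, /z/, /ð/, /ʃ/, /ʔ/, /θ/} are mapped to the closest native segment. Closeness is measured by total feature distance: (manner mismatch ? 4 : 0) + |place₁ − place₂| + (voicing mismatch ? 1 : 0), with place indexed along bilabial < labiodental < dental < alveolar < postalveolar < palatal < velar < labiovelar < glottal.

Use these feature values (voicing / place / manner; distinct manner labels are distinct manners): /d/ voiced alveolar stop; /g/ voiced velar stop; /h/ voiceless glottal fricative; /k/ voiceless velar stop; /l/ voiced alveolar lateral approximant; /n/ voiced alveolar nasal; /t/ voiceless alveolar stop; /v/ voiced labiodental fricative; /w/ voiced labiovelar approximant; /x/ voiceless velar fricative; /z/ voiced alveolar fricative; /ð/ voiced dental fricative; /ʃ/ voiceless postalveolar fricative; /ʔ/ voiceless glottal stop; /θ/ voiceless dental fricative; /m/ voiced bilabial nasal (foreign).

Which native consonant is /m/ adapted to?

/n/ is closest: same manner (nasal), place distance 3 (bilabial→alveolar), same voicing; total 3. Next closest is /v/ at distance 5.

n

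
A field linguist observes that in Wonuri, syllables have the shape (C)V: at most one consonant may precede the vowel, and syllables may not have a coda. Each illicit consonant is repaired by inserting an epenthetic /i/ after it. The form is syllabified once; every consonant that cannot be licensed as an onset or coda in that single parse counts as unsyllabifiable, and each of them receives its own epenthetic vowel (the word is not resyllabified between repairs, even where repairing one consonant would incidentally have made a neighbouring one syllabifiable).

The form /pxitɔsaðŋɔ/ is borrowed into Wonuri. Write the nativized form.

pixitɔsaðiŋɔ

The consonants /p/, /ð/ cannot be parsed into a legal (C)V syllable (no codas are permitted; onsets are limited to one consonant).
Epenthesis after each stranded consonant: /p/ → /pi/, /ð/ → /ði/.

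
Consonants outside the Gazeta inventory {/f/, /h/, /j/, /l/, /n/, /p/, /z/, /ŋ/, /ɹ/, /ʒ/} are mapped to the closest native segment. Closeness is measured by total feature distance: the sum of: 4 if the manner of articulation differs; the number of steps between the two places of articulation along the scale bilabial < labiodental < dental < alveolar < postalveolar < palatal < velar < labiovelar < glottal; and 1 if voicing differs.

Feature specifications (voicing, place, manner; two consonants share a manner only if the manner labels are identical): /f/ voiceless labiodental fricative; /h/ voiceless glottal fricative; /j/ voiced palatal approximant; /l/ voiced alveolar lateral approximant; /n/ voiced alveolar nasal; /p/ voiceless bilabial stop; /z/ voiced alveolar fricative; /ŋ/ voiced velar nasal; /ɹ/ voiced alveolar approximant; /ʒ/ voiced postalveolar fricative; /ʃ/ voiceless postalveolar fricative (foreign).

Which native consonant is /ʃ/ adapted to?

ʒ

/ʒ/ is closest: same manner (fricative), place distance 0 (postalveolar→postalveolar), voicing differs (+1); total 1. Next closest is /z/ at distance 2.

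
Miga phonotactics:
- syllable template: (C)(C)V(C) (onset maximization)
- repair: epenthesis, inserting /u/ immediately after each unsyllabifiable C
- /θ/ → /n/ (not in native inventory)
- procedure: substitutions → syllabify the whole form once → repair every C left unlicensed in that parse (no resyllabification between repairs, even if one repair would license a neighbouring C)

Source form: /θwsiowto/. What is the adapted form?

Substitution: /θ/ → /n/, giving /nwsiowto/.
Syllabifying with onset maximization leaves /n/ stranded (at most one coda consonant is licensed; onsets may contain at most 2 consonants).
Epenthesis after each stranded consonant: /n/ → /nu/.

nuwsiowto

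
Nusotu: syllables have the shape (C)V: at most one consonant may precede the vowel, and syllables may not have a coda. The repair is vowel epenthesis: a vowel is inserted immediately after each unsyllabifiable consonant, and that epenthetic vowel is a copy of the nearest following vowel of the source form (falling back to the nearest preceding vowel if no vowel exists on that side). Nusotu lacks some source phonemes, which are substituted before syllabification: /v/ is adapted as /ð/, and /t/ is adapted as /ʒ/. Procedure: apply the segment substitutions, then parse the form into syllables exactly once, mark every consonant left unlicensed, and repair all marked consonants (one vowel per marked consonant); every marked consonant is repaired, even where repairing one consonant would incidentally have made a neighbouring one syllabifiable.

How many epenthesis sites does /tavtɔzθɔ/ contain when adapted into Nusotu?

2

After substitution the input is /ʒaðʒɔzθɔ/.
The unsyllabifiable consonants are /ð/, /z/; each receives one epenthetic vowel.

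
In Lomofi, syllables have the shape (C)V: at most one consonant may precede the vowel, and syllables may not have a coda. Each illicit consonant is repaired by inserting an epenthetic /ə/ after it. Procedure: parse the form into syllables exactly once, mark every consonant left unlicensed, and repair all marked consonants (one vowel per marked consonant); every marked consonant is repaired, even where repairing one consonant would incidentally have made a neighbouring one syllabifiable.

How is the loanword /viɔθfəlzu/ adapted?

viɔθəfələzu

Syllabifying with onset maximization leaves /θ/, /l/ stranded (no codas are permitted; onsets are limited to one consonant).
Inserting the epenthetic vowel yields /θ/ → /θə/, /l/ → /lə/.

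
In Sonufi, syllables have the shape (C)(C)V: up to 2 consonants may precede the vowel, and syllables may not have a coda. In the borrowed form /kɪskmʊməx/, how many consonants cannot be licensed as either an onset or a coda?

Under (C)(C)V, the unsyllabifiable consonants are /s/, /x/ (no codas are permitted; onsets may contain at most 2 consonants).

2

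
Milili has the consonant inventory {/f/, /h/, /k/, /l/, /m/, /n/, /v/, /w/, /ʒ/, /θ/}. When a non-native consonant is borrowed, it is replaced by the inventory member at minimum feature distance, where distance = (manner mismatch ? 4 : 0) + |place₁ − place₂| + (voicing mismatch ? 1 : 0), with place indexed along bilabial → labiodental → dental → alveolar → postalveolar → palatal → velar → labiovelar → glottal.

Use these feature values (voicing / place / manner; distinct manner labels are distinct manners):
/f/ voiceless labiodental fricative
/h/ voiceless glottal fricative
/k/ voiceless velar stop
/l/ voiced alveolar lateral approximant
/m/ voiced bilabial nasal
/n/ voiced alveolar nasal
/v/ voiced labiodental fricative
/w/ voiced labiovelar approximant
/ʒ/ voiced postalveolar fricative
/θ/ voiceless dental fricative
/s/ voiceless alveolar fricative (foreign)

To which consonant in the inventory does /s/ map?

θ

/θ/ is closest: same manner (fricative), place distance 1 (alveolar→dental), same voicing; total 1. Next closest is /f/ at distance 2.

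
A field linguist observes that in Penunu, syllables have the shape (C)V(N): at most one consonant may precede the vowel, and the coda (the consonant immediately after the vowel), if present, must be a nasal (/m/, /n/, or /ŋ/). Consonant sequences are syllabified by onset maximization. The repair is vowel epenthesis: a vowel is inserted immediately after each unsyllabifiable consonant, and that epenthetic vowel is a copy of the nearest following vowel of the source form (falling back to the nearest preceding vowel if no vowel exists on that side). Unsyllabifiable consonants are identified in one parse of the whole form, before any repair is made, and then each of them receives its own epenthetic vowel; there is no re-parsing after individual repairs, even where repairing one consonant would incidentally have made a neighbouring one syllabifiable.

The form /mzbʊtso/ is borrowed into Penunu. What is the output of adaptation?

mʊzʊbʊtoso

The consonants /m/, /z/, /t/ cannot be parsed into a legal (C)V(N) syllable (only a nasal (/m/, /n/, or /ŋ/) is licensed in coda position; onsets are limited to one consonant).
Inserting the epenthetic vowel yields /m/ → /mʊ/, /z/ → /zʊ/, /t/ → /to/.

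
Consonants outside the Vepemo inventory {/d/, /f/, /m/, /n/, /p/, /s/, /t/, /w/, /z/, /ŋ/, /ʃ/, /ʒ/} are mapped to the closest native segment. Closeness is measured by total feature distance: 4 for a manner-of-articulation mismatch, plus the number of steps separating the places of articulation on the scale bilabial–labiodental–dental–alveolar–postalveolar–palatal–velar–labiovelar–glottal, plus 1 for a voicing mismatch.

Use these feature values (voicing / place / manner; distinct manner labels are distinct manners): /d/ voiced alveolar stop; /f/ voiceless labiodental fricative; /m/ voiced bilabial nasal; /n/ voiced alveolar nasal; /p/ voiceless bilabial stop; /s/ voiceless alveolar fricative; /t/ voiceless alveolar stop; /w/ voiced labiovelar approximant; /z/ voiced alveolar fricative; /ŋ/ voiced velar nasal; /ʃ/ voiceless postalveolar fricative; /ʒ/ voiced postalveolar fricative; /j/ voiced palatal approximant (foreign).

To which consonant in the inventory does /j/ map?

w

/w/ is closest: same manner (approximant), place distance 2 (palatal→labiovelar), same voicing; total 2. Next closest is /ŋ/ at distance 5.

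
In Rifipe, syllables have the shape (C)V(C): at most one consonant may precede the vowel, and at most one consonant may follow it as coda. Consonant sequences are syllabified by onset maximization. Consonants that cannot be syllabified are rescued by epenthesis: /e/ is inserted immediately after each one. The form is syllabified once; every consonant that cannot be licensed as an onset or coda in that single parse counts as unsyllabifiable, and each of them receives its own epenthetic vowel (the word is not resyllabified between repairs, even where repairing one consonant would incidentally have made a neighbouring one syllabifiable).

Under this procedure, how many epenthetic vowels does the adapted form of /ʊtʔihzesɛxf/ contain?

1

The unsyllabifiable consonants are /f/; each receives one epenthetic vowel.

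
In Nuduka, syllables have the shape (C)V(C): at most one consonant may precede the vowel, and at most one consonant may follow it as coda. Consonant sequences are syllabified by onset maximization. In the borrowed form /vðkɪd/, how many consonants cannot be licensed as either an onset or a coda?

2

Under (C)V(C), the unsyllabifiable consonants are /v/, /ð/ (at most one coda consonant is licensed; onsets are limited to one consonant).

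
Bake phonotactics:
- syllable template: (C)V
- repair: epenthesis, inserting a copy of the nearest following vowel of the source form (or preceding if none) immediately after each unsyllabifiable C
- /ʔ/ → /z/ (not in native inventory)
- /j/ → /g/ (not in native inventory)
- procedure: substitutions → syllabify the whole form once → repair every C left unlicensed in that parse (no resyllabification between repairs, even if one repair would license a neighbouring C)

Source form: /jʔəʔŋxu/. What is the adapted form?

gəzəzuŋuxu

Substitution: /j/ → /g/, /ʔ/ → /z/, giving /gzəzŋxu/.
The consonants /g/, /z/, /ŋ/ cannot be parsed into a legal (C)V syllable (no codas are permitted; onsets are limited to one consonant).
Inserting the epenthetic vowel yields /g/ → /gə/, /z/ → /zu/, /ŋ/ → /ŋu/.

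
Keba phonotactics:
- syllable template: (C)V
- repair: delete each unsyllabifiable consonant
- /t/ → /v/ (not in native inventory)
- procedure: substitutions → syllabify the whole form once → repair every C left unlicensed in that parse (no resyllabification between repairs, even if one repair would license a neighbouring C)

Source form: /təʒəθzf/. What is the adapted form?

vəʒə

Substitution: /t/ → /v/, giving /vəʒəθzf/.
The consonants /θ/, /z/, /f/ cannot be parsed into a legal (C)V syllable (no codas are permitted; onsets are limited to one consonant).
Each unlicensed consonant is deleted: /θ/, /z/, /f/.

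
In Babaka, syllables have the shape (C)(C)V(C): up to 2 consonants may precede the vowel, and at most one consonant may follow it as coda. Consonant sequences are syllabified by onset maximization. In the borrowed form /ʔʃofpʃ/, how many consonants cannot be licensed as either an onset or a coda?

The consonants /p/, /ʃ/ cannot be parsed into a legal (C)(C)V(C) syllable (at most one coda consonant is licensed; onsets may contain at most 2 consonants).

2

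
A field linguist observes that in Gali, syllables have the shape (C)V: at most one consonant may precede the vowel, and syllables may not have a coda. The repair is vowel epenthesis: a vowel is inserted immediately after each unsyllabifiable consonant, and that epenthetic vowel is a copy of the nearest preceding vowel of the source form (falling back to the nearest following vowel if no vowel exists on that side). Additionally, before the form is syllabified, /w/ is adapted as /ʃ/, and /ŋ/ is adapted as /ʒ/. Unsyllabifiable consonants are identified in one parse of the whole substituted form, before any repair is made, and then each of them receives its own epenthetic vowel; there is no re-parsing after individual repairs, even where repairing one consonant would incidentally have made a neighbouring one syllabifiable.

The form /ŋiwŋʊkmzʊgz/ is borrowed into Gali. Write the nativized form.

Substitution: /ŋ/ → /ʒ/, /w/ → /ʃ/, giving /ʒiʃʒʊkmzʊgz/.
The consonants /ʃ/, /k/, /m/, /g/, /z/ cannot be parsed into a legal (C)V syllable (no codas are permitted; onsets are limited to one consonant).
Epenthesis after each stranded consonant: /ʃ/ → /ʃi/, /k/ → /kʊ/, /m/ → /mʊ/, /g/ → /gʊ/, /z/ → /zʊ/.

ʒiʃiʒʊkʊmʊzʊgʊzʊ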